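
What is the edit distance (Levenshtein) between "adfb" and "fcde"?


Computing edit distance: "adfb" -> "fcde"
DP table:
           f    c    d    e
      0    1    2    3    4
  a   1    1    2    3    4
  d   2    2    2    2    3
  f   3    2    3    3    3
  b   4    3    3    4    4
Edit distance = dp[4][4] = 4

4


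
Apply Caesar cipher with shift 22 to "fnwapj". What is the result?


Caesar cipher: shift "fnwapj" by 22
  'f' (pos 5) + 22 = pos 1 = 'b'
  'n' (pos 13) + 22 = pos 9 = 'j'
  'w' (pos 22) + 22 = pos 18 = 's'
  'a' (pos 0) + 22 = pos 22 = 'w'
  'p' (pos 15) + 22 = pos 11 = 'l'
  'j' (pos 9) + 22 = pos 5 = 'f'
Result: bjswlf

bjswlf


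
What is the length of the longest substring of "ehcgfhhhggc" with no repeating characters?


Input: "ehcgfhhhggc"
Sliding window (track last position of each char):
  Position 0 ('e'): window [0,0] length 1 -- new best
  Position 1 ('h'): window [0,1] length 2 -- new best
  Position 2 ('c'): window [0,2] length 3 -- new best
  Position 3 ('g'): window [0,3] length 4 -- new best
  Position 4 ('f'): window [0,4] length 5 -- new best
  Position 5 ('h'): repeat (last at 1), move window start to 2
  Position 5 ('h'): window [2,5] length 4
  Position 6 ('h'): repeat (last at 5), move window start to 6
  Position 6 ('h'): window [6,6] length 1
  Position 7 ('h'): repeat (last at 6), move window start to 7
  Position 7 ('h'): window [7,7] length 1
  Position 8 ('g'): window [7,8] length 2
  Position 9 ('g'): repeat (last at 8), move window start to 9
  Position 9 ('g'): window [9,9] length 1
  Position 10 ('c'): window [9,10] length 2
Longest substring with no repeats: "ehcgf" with length 5

5


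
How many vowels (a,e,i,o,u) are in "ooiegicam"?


Input: ooiegicam
Checking each character:
  'o' at position 0: vowel (running total: 1)
  'o' at position 1: vowel (running total: 2)
  'i' at position 2: vowel (running total: 3)
  'e' at position 3: vowel (running total: 4)
  'g' at position 4: consonant
  'i' at position 5: vowel (running total: 5)
  'c' at position 6: consonant
  'a' at position 7: vowel (running total: 6)
  'm' at position 8: consonant
Total vowels: 6

6


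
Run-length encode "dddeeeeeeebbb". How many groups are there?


Input: dddeeeeeeebbb
Scanning for consecutive runs:
  Group 1: 'd' x 3 (positions 0-2)
  Group 2: 'e' x 7 (positions 3-9)
  Group 3: 'b' x 3 (positions 10-12)
Total groups: 3

3


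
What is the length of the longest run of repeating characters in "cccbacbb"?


Input: "cccbacbb"
Scanning for longest run:
  Position 1 ('c'): continues run of 'c', length=2
  Position 2 ('c'): continues run of 'c', length=3
  Position 3 ('b'): new char, reset run to 1
  Position 4 ('a'): new char, reset run to 1
  Position 5 ('c'): new char, reset run to 1
  Position 6 ('b'): new char, reset run to 1
  Position 7 ('b'): continues run of 'b', length=2
Longest run: 'c' with length 3

3


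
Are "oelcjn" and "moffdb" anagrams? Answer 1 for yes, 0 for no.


Strings: "oelcjn", "moffdb"
Sorted first:  cejlno
Sorted second: bdffmo
Differ at position 0: 'c' vs 'b' => not anagrams

0


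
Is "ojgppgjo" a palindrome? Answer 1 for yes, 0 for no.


Input: ojgppgjo
Reversed: ojgppgjo
  Compare pos 0 ('o') with pos 7 ('o'): match
  Compare pos 1 ('j') with pos 6 ('j'): match
  Compare pos 2 ('g') with pos 5 ('g'): match
  Compare pos 3 ('p') with pos 4 ('p'): match
Result: palindrome

1


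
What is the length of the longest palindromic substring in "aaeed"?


Input: "aaeed"
Checking substrings for palindromes:
  [0:2] "aa" (len 2) => palindrome
  [2:4] "ee" (len 2) => palindrome
Longest palindromic substring: "aa" with length 2

2


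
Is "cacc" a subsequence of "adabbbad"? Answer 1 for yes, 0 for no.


Check if "cacc" is a subsequence of "adabbbad"
Greedy scan:
  Position 0 ('a'): no match needed
  Position 1 ('d'): no match needed
  Position 2 ('a'): no match needed
  Position 3 ('b'): no match needed
  Position 4 ('b'): no match needed
  Position 5 ('b'): no match needed
  Position 6 ('a'): no match needed
  Position 7 ('d'): no match needed
Only matched 0/4 characters => not a subsequence

0


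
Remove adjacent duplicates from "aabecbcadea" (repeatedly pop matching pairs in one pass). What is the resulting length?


Input: aabecbcadea
Stack-based adjacent duplicate removal:
  Read 'a': push. Stack: a
  Read 'a': matches stack top 'a' => pop. Stack: (empty)
  Read 'b': push. Stack: b
  Read 'e': push. Stack: be
  Read 'c': push. Stack: bec
  Read 'b': push. Stack: becb
  Read 'c': push. Stack: becbc
  Read 'a': push. Stack: becbca
  Read 'd': push. Stack: becbcad
  Read 'e': push. Stack: becbcade
  Read 'a': push. Stack: becbcadea
Final stack: "becbcadea" (length 9)

9


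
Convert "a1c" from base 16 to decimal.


Input: "a1c" in base 16
Positional expansion:
  Digit 'a' (value 10) x 16^2 = 2560
  Digit '1' (value 1) x 16^1 = 16
  Digit 'c' (value 12) x 16^0 = 12
Sum = 2588

2588


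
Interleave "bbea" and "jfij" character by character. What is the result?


Interleaving "bbea" and "jfij":
  Position 0: 'b' from first, 'j' from second => "bj"
  Position 1: 'b' from first, 'f' from second => "bf"
  Position 2: 'e' from first, 'i' from second => "ei"
  Position 3: 'a' from first, 'j' from second => "aj"
Result: bjbfeiaj

bjbfeiaj


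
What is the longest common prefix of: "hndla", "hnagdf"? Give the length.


Words: hndla, hnagdf
  Position 0: all 'h' => match
  Position 1: all 'n' => match
  Position 2: ('d', 'a') => mismatch, stop
LCP = "hn" (length 2)

2


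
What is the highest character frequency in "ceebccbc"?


Input: ceebccbc
Character counts:
  'b': 2
  'c': 4
  'e': 2
Maximum frequency: 4

4


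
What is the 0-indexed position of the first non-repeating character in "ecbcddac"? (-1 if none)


Input: ecbcddac
Character frequencies:
  'a': 1
  'b': 1
  'c': 3
  'd': 2
  'e': 1
Scanning left to right for freq == 1:
  Position 0 ('e'): unique! => answer = 0

0


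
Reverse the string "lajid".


Input: lajid
Reading characters right to left:
  Position 4: 'd'
  Position 3: 'i'
  Position 2: 'j'
  Position 1: 'a'
  Position 0: 'l'
Reversed: dijal

dijal


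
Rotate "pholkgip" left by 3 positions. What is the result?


Input: "pholkgip", rotate left by 3
First 3 characters: "pho"
Remaining characters: "lkgip"
Concatenate remaining + first: "lkgip" + "pho" = "lkgippho"

lkgippho


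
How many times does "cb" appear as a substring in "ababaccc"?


Searching for "cb" in "ababaccc"
Scanning each position:
  Position 0: "ab" => no
  Position 1: "ba" => no
  Position 2: "ab" => no
  Position 3: "ba" => no
  Position 4: "ac" => no
  Position 5: "cc" => no
  Position 6: "cc" => no
Total occurrences: 0

0


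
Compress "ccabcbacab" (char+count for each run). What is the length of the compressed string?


Input: ccabcbacab
Runs:
  'c' x 2 => "c2"
  'a' x 1 => "a1"
  'b' x 1 => "b1"
  'c' x 1 => "c1"
  'b' x 1 => "b1"
  'a' x 1 => "a1"
  'c' x 1 => "c1"
  'a' x 1 => "a1"
  'b' x 1 => "b1"
Compressed: "c2a1b1c1b1a1c1a1b1"
Compressed length: 18

18


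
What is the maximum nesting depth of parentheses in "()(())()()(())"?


Input: "()(())()()(())"
Tracking depth:
  Position 0 '(': depth becomes 1
  Position 1 ')': depth becomes 0
  Position 2 '(': depth becomes 1
  Position 3 '(': depth becomes 2
  Position 4 ')': depth becomes 1
  Position 5 ')': depth becomes 0
  Position 6 '(': depth becomes 1
  Position 7 ')': depth becomes 0
  Position 8 '(': depth becomes 1
  Position 9 ')': depth becomes 0
  Position 10 '(': depth becomes 1
  Position 11 '(': depth becomes 2
  Position 12 ')': depth becomes 1
  Position 13 ')': depth becomes 0
Maximum depth reached: 2

2


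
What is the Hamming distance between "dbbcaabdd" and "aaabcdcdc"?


Comparing "dbbcaabdd" and "aaabcdcdc" position by position:
  Position 0: 'd' vs 'a' => differ
  Position 1: 'b' vs 'a' => differ
  Position 2: 'b' vs 'a' => differ
  Position 3: 'c' vs 'b' => differ
  Position 4: 'a' vs 'c' => differ
  Position 5: 'a' vs 'd' => differ
  Position 6: 'b' vs 'c' => differ
  Position 7: 'd' vs 'd' => same
  Position 8: 'd' vs 'c' => differ
Total differences (Hamming distance): 8

8


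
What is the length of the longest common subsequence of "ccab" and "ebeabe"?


LCS of "ccab" and "ebeabe"
DP table:
           e    b    e    a    b    e
      0    0    0    0    0    0    0
  c   0    0    0    0    0    0    0
  c   0    0    0    0    0    0    0
  a   0    0    0    0    1    1    1
  b   0    0    1    1    1    2    2
LCS length = dp[4][6] = 2

2


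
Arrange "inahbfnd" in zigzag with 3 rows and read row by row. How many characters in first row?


Zigzag "inahbfnd" into 3 rows:
Placing characters:
  'i' => row 0
  'n' => row 1
  'a' => row 2
  'h' => row 1
  'b' => row 0
  'f' => row 1
  'n' => row 2
  'd' => row 1
Rows:
  Row 0: "ib"
  Row 1: "nhfd"
  Row 2: "an"
First row length: 2

2


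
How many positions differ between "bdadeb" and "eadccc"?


Comparing "bdadeb" and "eadccc" position by position:
  Position 0: 'b' vs 'e' => DIFFER
  Position 1: 'd' vs 'a' => DIFFER
  Position 2: 'a' vs 'd' => DIFFER
  Position 3: 'd' vs 'c' => DIFFER
  Position 4: 'e' vs 'c' => DIFFER
  Position 5: 'b' vs 'c' => DIFFER
Positions that differ: 6

6


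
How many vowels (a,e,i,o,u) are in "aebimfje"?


Input: aebimfje
Checking each character:
  'a' at position 0: vowel (running total: 1)
  'e' at position 1: vowel (running total: 2)
  'b' at position 2: consonant
  'i' at position 3: vowel (running total: 3)
  'm' at position 4: consonant
  'f' at position 5: consonant
  'j' at position 6: consonant
  'e' at position 7: vowel (running total: 4)
Total vowels: 4

4


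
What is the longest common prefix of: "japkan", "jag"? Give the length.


Words: japkan, jag
  Position 0: all 'j' => match
  Position 1: all 'a' => match
  Position 2: ('p', 'g') => mismatch, stop
LCP = "ja" (length 2)

2


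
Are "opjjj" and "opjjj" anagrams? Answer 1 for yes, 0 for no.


Strings: "opjjj", "opjjj"
Sorted first:  jjjop
Sorted second: jjjop
Sorted forms match => anagrams

1


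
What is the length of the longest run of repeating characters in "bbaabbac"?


Input: "bbaabbac"
Scanning for longest run:
  Position 1 ('b'): continues run of 'b', length=2
  Position 2 ('a'): new char, reset run to 1
  Position 3 ('a'): continues run of 'a', length=2
  Position 4 ('b'): new char, reset run to 1
  Position 5 ('b'): continues run of 'b', length=2
  Position 6 ('a'): new char, reset run to 1
  Position 7 ('c'): new char, reset run to 1
Longest run: 'b' with length 2

2


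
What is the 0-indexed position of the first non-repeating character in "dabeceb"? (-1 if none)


Input: dabeceb
Character frequencies:
  'a': 1
  'b': 2
  'c': 1
  'd': 1
  'e': 2
Scanning left to right for freq == 1:
  Position 0 ('d'): unique! => answer = 0

0


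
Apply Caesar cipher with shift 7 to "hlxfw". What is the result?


Caesar cipher: shift "hlxfw" by 7
  'h' (pos 7) + 7 = pos 14 = 'o'
  'l' (pos 11) + 7 = pos 18 = 's'
  'x' (pos 23) + 7 = pos 4 = 'e'
  'f' (pos 5) + 7 = pos 12 = 'm'
  'w' (pos 22) + 7 = pos 3 = 'd'
Result: osemd

osemd


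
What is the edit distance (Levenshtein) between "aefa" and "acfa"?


Computing edit distance: "aefa" -> "acfa"
DP table:
           a    c    f    a
      0    1    2    3    4
  a   1    0    1    2    3
  e   2    1    1    2    3
  f   3    2    2    1    2
  a   4    3    3    2    1
Edit distance = dp[4][4] = 1

1


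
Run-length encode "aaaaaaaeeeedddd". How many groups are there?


Input: aaaaaaaeeeedddd
Scanning for consecutive runs:
  Group 1: 'a' x 7 (positions 0-6)
  Group 2: 'e' x 4 (positions 7-10)
  Group 3: 'd' x 4 (positions 11-14)
Total groups: 3

3


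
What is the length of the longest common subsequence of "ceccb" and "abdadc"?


LCS of "ceccb" and "abdadc"
DP table:
           a    b    d    a    d    c
      0    0    0    0    0    0    0
  c   0    0    0    0    0    0    1
  e   0    0    0    0    0    0    1
  c   0    0    0    0    0    0    1
  c   0    0    0    0    0    0    1
  b   0    0    1    1    1    1    1
LCS length = dp[5][6] = 1

1


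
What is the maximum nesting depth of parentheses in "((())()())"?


Input: "((())()())"
Tracking depth:
  Position 0 '(': depth becomes 1
  Position 1 '(': depth becomes 2
  Position 2 '(': depth becomes 3
  Position 3 ')': depth becomes 2
  Position 4 ')': depth becomes 1
  Position 5 '(': depth becomes 2
  Position 6 ')': depth becomes 1
  Position 7 '(': depth becomes 2
  Position 8 ')': depth becomes 1
  Position 9 ')': depth becomes 0
Maximum depth reached: 3

3


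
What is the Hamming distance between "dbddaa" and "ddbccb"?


Comparing "dbddaa" and "ddbccb" position by position:
  Position 0: 'd' vs 'd' => same
  Position 1: 'b' vs 'd' => differ
  Position 2: 'd' vs 'b' => differ
  Position 3: 'd' vs 'c' => differ
  Position 4: 'a' vs 'c' => differ
  Position 5: 'a' vs 'b' => differ
Total differences (Hamming distance): 5

5


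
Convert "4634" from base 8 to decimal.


Input: "4634" in base 8
Positional expansion:
  Digit '4' (value 4) x 8^3 = 2048
  Digit '6' (value 6) x 8^2 = 384
  Digit '3' (value 3) x 8^1 = 24
  Digit '4' (value 4) x 8^0 = 4
Sum = 2460

2460


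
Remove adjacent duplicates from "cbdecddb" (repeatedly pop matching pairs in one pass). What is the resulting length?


Input: cbdecddb
Stack-based adjacent duplicate removal:
  Read 'c': push. Stack: c
  Read 'b': push. Stack: cb
  Read 'd': push. Stack: cbd
  Read 'e': push. Stack: cbde
  Read 'c': push. Stack: cbdec
  Read 'd': push. Stack: cbdecd
  Read 'd': matches stack top 'd' => pop. Stack: cbdec
  Read 'b': push. Stack: cbdecb
Final stack: "cbdecb" (length 6)

6


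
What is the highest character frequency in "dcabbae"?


Input: dcabbae
Character counts:
  'a': 2
  'b': 2
  'c': 1
  'd': 1
  'e': 1
Maximum frequency: 2

2


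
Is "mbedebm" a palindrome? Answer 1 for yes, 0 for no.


Input: mbedebm
Reversed: mbedebm
  Compare pos 0 ('m') with pos 6 ('m'): match
  Compare pos 1 ('b') with pos 5 ('b'): match
  Compare pos 2 ('e') with pos 4 ('e'): match
Result: palindrome

1


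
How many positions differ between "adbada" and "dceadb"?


Comparing "adbada" and "dceadb" position by position:
  Position 0: 'a' vs 'd' => DIFFER
  Position 1: 'd' vs 'c' => DIFFER
  Position 2: 'b' vs 'e' => DIFFER
  Position 3: 'a' vs 'a' => same
  Position 4: 'd' vs 'd' => same
  Position 5: 'a' vs 'b' => DIFFER
Positions that differ: 4

4


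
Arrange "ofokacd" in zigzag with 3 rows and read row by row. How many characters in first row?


Zigzag "ofokacd" into 3 rows:
Placing characters:
  'o' => row 0
  'f' => row 1
  'o' => row 2
  'k' => row 1
  'a' => row 0
  'c' => row 1
  'd' => row 2
Rows:
  Row 0: "oa"
  Row 1: "fkc"
  Row 2: "od"
First row length: 2

2


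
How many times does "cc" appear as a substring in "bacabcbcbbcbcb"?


Searching for "cc" in "bacabcbcbbcbcb"
Scanning each position:
  Position 0: "ba" => no
  Position 1: "ac" => no
  Position 2: "ca" => no
  Position 3: "ab" => no
  Position 4: "bc" => no
  Position 5: "cb" => no
  Position 6: "bc" => no
  Position 7: "cb" => no
  Position 8: "bb" => no
  Position 9: "bc" => no
  Position 10: "cb" => no
  Position 11: "bc" => no
  Position 12: "cb" => no
Total occurrences: 0

0


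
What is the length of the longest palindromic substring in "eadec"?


Input: "eadec"
Checking substrings for palindromes:
  No multi-char palindromic substrings found
Longest palindromic substring: "e" with length 1

1


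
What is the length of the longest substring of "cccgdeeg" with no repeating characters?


Input: "cccgdeeg"
Sliding window (track last position of each char):
  Position 0 ('c'): window [0,0] length 1 -- new best
  Position 1 ('c'): repeat (last at 0), move window start to 1
  Position 1 ('c'): window [1,1] length 1
  Position 2 ('c'): repeat (last at 1), move window start to 2
  Position 2 ('c'): window [2,2] length 1
  Position 3 ('g'): window [2,3] length 2 -- new best
  Position 4 ('d'): window [2,4] length 3 -- new best
  Position 5 ('e'): window [2,5] length 4 -- new best
  Position 6 ('e'): repeat (last at 5), move window start to 6
  Position 6 ('e'): window [6,6] length 1
  Position 7 ('g'): window [6,7] length 2
Longest substring with no repeats: "cgde" with length 4

4


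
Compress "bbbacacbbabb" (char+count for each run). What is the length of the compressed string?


Input: bbbacacbbabb
Runs:
  'b' x 3 => "b3"
  'a' x 1 => "a1"
  'c' x 1 => "c1"
  'a' x 1 => "a1"
  'c' x 1 => "c1"
  'b' x 2 => "b2"
  'a' x 1 => "a1"
  'b' x 2 => "b2"
Compressed: "b3a1c1a1c1b2a1b2"
Compressed length: 16

16


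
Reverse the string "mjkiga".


Input: mjkiga
Reading characters right to left:
  Position 5: 'a'
  Position 4: 'g'
  Position 3: 'i'
  Position 2: 'k'
  Position 1: 'j'
  Position 0: 'm'
Reversed: agikjm

agikjm


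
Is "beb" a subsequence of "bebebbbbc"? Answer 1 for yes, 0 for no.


Check if "beb" is a subsequence of "bebebbbbc"
Greedy scan:
  Position 0 ('b'): matches sub[0] = 'b'
  Position 1 ('e'): matches sub[1] = 'e'
  Position 2 ('b'): matches sub[2] = 'b'
  Position 3 ('e'): no match needed
  Position 4 ('b'): no match needed
  Position 5 ('b'): no match needed
  Position 6 ('b'): no match needed
  Position 7 ('b'): no match needed
  Position 8 ('c'): no match needed
All 3 characters matched => is a subsequence

1


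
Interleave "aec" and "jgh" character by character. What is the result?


Interleaving "aec" and "jgh":
  Position 0: 'a' from first, 'j' from second => "aj"
  Position 1: 'e' from first, 'g' from second => "eg"
  Position 2: 'c' from first, 'h' from second => "ch"
Result: ajegch

ajegch


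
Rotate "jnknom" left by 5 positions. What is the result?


Input: "jnknom", rotate left by 5
First 5 characters: "jnkno"
Remaining characters: "m"
Concatenate remaining + first: "m" + "jnkno" = "mjnkno"

mjnkno


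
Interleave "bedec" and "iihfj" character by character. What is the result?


Interleaving "bedec" and "iihfj":
  Position 0: 'b' from first, 'i' from second => "bi"
  Position 1: 'e' from first, 'i' from second => "ei"
  Position 2: 'd' from first, 'h' from second => "dh"
  Position 3: 'e' from first, 'f' from second => "ef"
  Position 4: 'c' from first, 'j' from second => "cj"
Result: bieidhefcj

bieidhefcj


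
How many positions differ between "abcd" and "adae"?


Comparing "abcd" and "adae" position by position:
  Position 0: 'a' vs 'a' => same
  Position 1: 'b' vs 'd' => DIFFER
  Position 2: 'c' vs 'a' => DIFFER
  Position 3: 'd' vs 'e' => DIFFER
Positions that differ: 3

3


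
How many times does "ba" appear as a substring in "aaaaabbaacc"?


Searching for "ba" in "aaaaabbaacc"
Scanning each position:
  Position 0: "aa" => no
  Position 1: "aa" => no
  Position 2: "aa" => no
  Position 3: "aa" => no
  Position 4: "ab" => no
  Position 5: "bb" => no
  Position 6: "ba" => MATCH
  Position 7: "aa" => no
  Position 8: "ac" => no
  Position 9: "cc" => no
Total occurrences: 1

1


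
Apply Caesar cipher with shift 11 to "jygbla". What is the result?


Caesar cipher: shift "jygbla" by 11
  'j' (pos 9) + 11 = pos 20 = 'u'
  'y' (pos 24) + 11 = pos 9 = 'j'
  'g' (pos 6) + 11 = pos 17 = 'r'
  'b' (pos 1) + 11 = pos 12 = 'm'
  'l' (pos 11) + 11 = pos 22 = 'w'
  'a' (pos 0) + 11 = pos 11 = 'l'
Result: ujrmwl

ujrmwl


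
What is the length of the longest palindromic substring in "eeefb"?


Input: "eeefb"
Checking substrings for palindromes:
  [0:3] "eee" (len 3) => palindrome
  [0:2] "ee" (len 2) => palindrome
  [1:3] "ee" (len 2) => palindrome
Longest palindromic substring: "eee" with length 3

3


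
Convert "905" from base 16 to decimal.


Input: "905" in base 16
Positional expansion:
  Digit '9' (value 9) x 16^2 = 2304
  Digit '0' (value 0) x 16^1 = 0
  Digit '5' (value 5) x 16^0 = 5
Sum = 2309

2309


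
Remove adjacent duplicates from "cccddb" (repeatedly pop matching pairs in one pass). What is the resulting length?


Input: cccddb
Stack-based adjacent duplicate removal:
  Read 'c': push. Stack: c
  Read 'c': matches stack top 'c' => pop. Stack: (empty)
  Read 'c': push. Stack: c
  Read 'd': push. Stack: cd
  Read 'd': matches stack top 'd' => pop. Stack: c
  Read 'b': push. Stack: cb
Final stack: "cb" (length 2)

2


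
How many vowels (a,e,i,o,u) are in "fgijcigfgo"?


Input: fgijcigfgo
Checking each character:
  'f' at position 0: consonant
  'g' at position 1: consonant
  'i' at position 2: vowel (running total: 1)
  'j' at position 3: consonant
  'c' at position 4: consonant
  'i' at position 5: vowel (running total: 2)
  'g' at position 6: consonant
  'f' at position 7: consonant
  'g' at position 8: consonant
  'o' at position 9: vowel (running total: 3)
Total vowels: 3

3


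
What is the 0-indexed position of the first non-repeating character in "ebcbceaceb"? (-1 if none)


Input: ebcbceaceb
Character frequencies:
  'a': 1
  'b': 3
  'c': 3
  'e': 3
Scanning left to right for freq == 1:
  Position 0 ('e'): freq=3, skip
  Position 1 ('b'): freq=3, skip
  Position 2 ('c'): freq=3, skip
  Position 3 ('b'): freq=3, skip
  Position 4 ('c'): freq=3, skip
  Position 5 ('e'): freq=3, skip
  Position 6 ('a'): unique! => answer = 6

6


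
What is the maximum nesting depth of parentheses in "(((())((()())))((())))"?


Input: "(((())((()())))((())))"
Tracking depth:
  Position 0 '(': depth becomes 1
  Position 1 '(': depth becomes 2
  Position 2 '(': depth becomes 3
  Position 3 '(': depth becomes 4
  Position 4 ')': depth becomes 3
  Position 5 ')': depth becomes 2
  Position 6 '(': depth becomes 3
  Position 7 '(': depth becomes 4
  Position 8 '(': depth becomes 5
  Position 9 ')': depth becomes 4
  Position 10 '(': depth becomes 5
  Position 11 ')': depth becomes 4
  Position 12 ')': depth becomes 3
  Position 13 ')': depth becomes 2
  Position 14 ')': depth becomes 1
  Position 15 '(': depth becomes 2
  Position 16 '(': depth becomes 3
  Position 17 '(': depth becomes 4
  Position 18 ')': depth becomes 3
  Position 19 ')': depth becomes 2
  Position 20 ')': depth becomes 1
  Position 21 ')': depth becomes 0
Maximum depth reached: 5

5


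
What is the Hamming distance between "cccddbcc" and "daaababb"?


Comparing "cccddbcc" and "daaababb" position by position:
  Position 0: 'c' vs 'd' => differ
  Position 1: 'c' vs 'a' => differ
  Position 2: 'c' vs 'a' => differ
  Position 3: 'd' vs 'a' => differ
  Position 4: 'd' vs 'b' => differ
  Position 5: 'b' vs 'a' => differ
  Position 6: 'c' vs 'b' => differ
  Position 7: 'c' vs 'b' => differ
Total differences (Hamming distance): 8

8


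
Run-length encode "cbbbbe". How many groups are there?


Input: cbbbbe
Scanning for consecutive runs:
  Group 1: 'c' x 1 (positions 0-0)
  Group 2: 'b' x 4 (positions 1-4)
  Group 3: 'e' x 1 (positions 5-5)
Total groups: 3

3


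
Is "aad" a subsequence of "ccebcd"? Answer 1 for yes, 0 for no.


Check if "aad" is a subsequence of "ccebcd"
Greedy scan:
  Position 0 ('c'): no match needed
  Position 1 ('c'): no match needed
  Position 2 ('e'): no match needed
  Position 3 ('b'): no match needed
  Position 4 ('c'): no match needed
  Position 5 ('d'): no match needed
Only matched 0/3 characters => not a subsequence

0


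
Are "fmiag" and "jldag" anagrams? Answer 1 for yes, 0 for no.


Strings: "fmiag", "jldag"
Sorted first:  afgim
Sorted second: adgjl
Differ at position 1: 'f' vs 'd' => not anagrams

0


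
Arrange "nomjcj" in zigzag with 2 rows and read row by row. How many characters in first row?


Zigzag "nomjcj" into 2 rows:
Placing characters:
  'n' => row 0
  'o' => row 1
  'm' => row 0
  'j' => row 1
  'c' => row 0
  'j' => row 1
Rows:
  Row 0: "nmc"
  Row 1: "ojj"
First row length: 3

3


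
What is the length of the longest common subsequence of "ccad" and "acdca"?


LCS of "ccad" and "acdca"
DP table:
           a    c    d    c    a
      0    0    0    0    0    0
  c   0    0    1    1    1    1
  c   0    0    1    1    2    2
  a   0    1    1    1    2    3
  d   0    1    1    2    2    3
LCS length = dp[4][5] = 3

3


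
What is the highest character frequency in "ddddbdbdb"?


Input: ddddbdbdb
Character counts:
  'b': 3
  'd': 6
Maximum frequency: 6

6


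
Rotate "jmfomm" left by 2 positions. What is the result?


Input: "jmfomm", rotate left by 2
First 2 characters: "jm"
Remaining characters: "fomm"
Concatenate remaining + first: "fomm" + "jm" = "fommjm"

fommjm


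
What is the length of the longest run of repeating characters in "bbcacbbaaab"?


Input: "bbcacbbaaab"
Scanning for longest run:
  Position 1 ('b'): continues run of 'b', length=2
  Position 2 ('c'): new char, reset run to 1
  Position 3 ('a'): new char, reset run to 1
  Position 4 ('c'): new char, reset run to 1
  Position 5 ('b'): new char, reset run to 1
  Position 6 ('b'): continues run of 'b', length=2
  Position 7 ('a'): new char, reset run to 1
  Position 8 ('a'): continues run of 'a', length=2
  Position 9 ('a'): continues run of 'a', length=3
  Position 10 ('b'): new char, reset run to 1
Longest run: 'a' with length 3

3


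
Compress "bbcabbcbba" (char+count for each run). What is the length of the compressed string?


Input: bbcabbcbba
Runs:
  'b' x 2 => "b2"
  'c' x 1 => "c1"
  'a' x 1 => "a1"
  'b' x 2 => "b2"
  'c' x 1 => "c1"
  'b' x 2 => "b2"
  'a' x 1 => "a1"
Compressed: "b2c1a1b2c1b2a1"
Compressed length: 14

14


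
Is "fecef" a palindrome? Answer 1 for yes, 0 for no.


Input: fecef
Reversed: fecef
  Compare pos 0 ('f') with pos 4 ('f'): match
  Compare pos 1 ('e') with pos 3 ('e'): match
Result: palindrome

1


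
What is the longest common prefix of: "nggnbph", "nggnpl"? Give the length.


Words: nggnbph, nggnpl
  Position 0: all 'n' => match
  Position 1: all 'g' => match
  Position 2: all 'g' => match
  Position 3: all 'n' => match
  Position 4: ('b', 'p') => mismatch, stop
LCP = "nggn" (length 4)

4


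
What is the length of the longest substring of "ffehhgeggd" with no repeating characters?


Input: "ffehhgeggd"
Sliding window (track last position of each char):
  Position 0 ('f'): window [0,0] length 1 -- new best
  Position 1 ('f'): repeat (last at 0), move window start to 1
  Position 1 ('f'): window [1,1] length 1
  Position 2 ('e'): window [1,2] length 2 -- new best
  Position 3 ('h'): window [1,3] length 3 -- new best
  Position 4 ('h'): repeat (last at 3), move window start to 4
  Position 4 ('h'): window [4,4] length 1
  Position 5 ('g'): window [4,5] length 2
  Position 6 ('e'): window [4,6] length 3
  Position 7 ('g'): repeat (last at 5), move window start to 6
  Position 7 ('g'): window [6,7] length 2
  Position 8 ('g'): repeat (last at 7), move window start to 8
  Position 8 ('g'): window [8,8] length 1
  Position 9 ('d'): window [8,9] length 2
Longest substring with no repeats: "feh" with length 3

3


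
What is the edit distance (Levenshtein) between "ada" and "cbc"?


Computing edit distance: "ada" -> "cbc"
DP table:
           c    b    c
      0    1    2    3
  a   1    1    2    3
  d   2    2    2    3
  a   3    3    3    3
Edit distance = dp[3][3] = 3

3


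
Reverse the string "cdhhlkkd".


Input: cdhhlkkd
Reading characters right to left:
  Position 7: 'd'
  Position 6: 'k'
  Position 5: 'k'
  Position 4: 'l'
  Position 3: 'h'
  Position 2: 'h'
  Position 1: 'd'
  Position 0: 'c'
Reversed: dkklhhdc

dkklhhdc


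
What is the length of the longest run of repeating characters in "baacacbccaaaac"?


Input: "baacacbccaaaac"
Scanning for longest run:
  Position 1 ('a'): new char, reset run to 1
  Position 2 ('a'): continues run of 'a', length=2
  Position 3 ('c'): new char, reset run to 1
  Position 4 ('a'): new char, reset run to 1
  Position 5 ('c'): new char, reset run to 1
  Position 6 ('b'): new char, reset run to 1
  Position 7 ('c'): new char, reset run to 1
  Position 8 ('c'): continues run of 'c', length=2
  Position 9 ('a'): new char, reset run to 1
  Position 10 ('a'): continues run of 'a', length=2
  Position 11 ('a'): continues run of 'a', length=3
  Position 12 ('a'): continues run of 'a', length=4
  Position 13 ('c'): new char, reset run to 1
Longest run: 'a' with length 4

4


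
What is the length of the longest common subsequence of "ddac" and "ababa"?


LCS of "ddac" and "ababa"
DP table:
           a    b    a    b    a
      0    0    0    0    0    0
  d   0    0    0    0    0    0
  d   0    0    0    0    0    0
  a   0    1    1    1    1    1
  c   0    1    1    1    1    1
LCS length = dp[4][5] = 1

1


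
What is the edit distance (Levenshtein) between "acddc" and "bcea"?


Computing edit distance: "acddc" -> "bcea"
DP table:
           b    c    e    a
      0    1    2    3    4
  a   1    1    2    3    3
  c   2    2    1    2    3
  d   3    3    2    2    3
  d   4    4    3    3    3
  c   5    5    4    4    4
Edit distance = dp[5][4] = 4

4


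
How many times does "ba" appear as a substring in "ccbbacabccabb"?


Searching for "ba" in "ccbbacabccabb"
Scanning each position:
  Position 0: "cc" => no
  Position 1: "cb" => no
  Position 2: "bb" => no
  Position 3: "ba" => MATCH
  Position 4: "ac" => no
  Position 5: "ca" => no
  Position 6: "ab" => no
  Position 7: "bc" => no
  Position 8: "cc" => no
  Position 9: "ca" => no
  Position 10: "ab" => no
  Position 11: "bb" => no
Total occurrences: 1

1


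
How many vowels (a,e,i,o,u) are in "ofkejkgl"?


Input: ofkejkgl
Checking each character:
  'o' at position 0: vowel (running total: 1)
  'f' at position 1: consonant
  'k' at position 2: consonant
  'e' at position 3: vowel (running total: 2)
  'j' at position 4: consonant
  'k' at position 5: consonant
  'g' at position 6: consonant
  'l' at position 7: consonant
Total vowels: 2

2


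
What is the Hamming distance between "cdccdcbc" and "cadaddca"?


Comparing "cdccdcbc" and "cadaddca" position by position:
  Position 0: 'c' vs 'c' => same
  Position 1: 'd' vs 'a' => differ
  Position 2: 'c' vs 'd' => differ
  Position 3: 'c' vs 'a' => differ
  Position 4: 'd' vs 'd' => same
  Position 5: 'c' vs 'd' => differ
  Position 6: 'b' vs 'c' => differ
  Position 7: 'c' vs 'a' => differ
Total differences (Hamming distance): 6

6


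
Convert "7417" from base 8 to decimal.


Input: "7417" in base 8
Positional expansion:
  Digit '7' (value 7) x 8^3 = 3584
  Digit '4' (value 4) x 8^2 = 256
  Digit '1' (value 1) x 8^1 = 8
  Digit '7' (value 7) x 8^0 = 7
Sum = 3855

3855


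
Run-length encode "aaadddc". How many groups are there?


Input: aaadddc
Scanning for consecutive runs:
  Group 1: 'a' x 3 (positions 0-2)
  Group 2: 'd' x 3 (positions 3-5)
  Group 3: 'c' x 1 (positions 6-6)
Total groups: 3

3


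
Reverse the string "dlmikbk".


Input: dlmikbk
Reading characters right to left:
  Position 6: 'k'
  Position 5: 'b'
  Position 4: 'k'
  Position 3: 'i'
  Position 2: 'm'
  Position 1: 'l'
  Position 0: 'd'
Reversed: kbkimld

kbkimld


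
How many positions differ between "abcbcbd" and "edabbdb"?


Comparing "abcbcbd" and "edabbdb" position by position:
  Position 0: 'a' vs 'e' => DIFFER
  Position 1: 'b' vs 'd' => DIFFER
  Position 2: 'c' vs 'a' => DIFFER
  Position 3: 'b' vs 'b' => same
  Position 4: 'c' vs 'b' => DIFFER
  Position 5: 'b' vs 'd' => DIFFER
  Position 6: 'd' vs 'b' => DIFFER
Positions that differ: 6

6


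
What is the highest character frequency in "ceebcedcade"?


Input: ceebcedcade
Character counts:
  'a': 1
  'b': 1
  'c': 3
  'd': 2
  'e': 4
Maximum frequency: 4

4


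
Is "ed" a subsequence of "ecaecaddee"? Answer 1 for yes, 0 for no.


Check if "ed" is a subsequence of "ecaecaddee"
Greedy scan:
  Position 0 ('e'): matches sub[0] = 'e'
  Position 1 ('c'): no match needed
  Position 2 ('a'): no match needed
  Position 3 ('e'): no match needed
  Position 4 ('c'): no match needed
  Position 5 ('a'): no match needed
  Position 6 ('d'): matches sub[1] = 'd'
  Position 7 ('d'): no match needed
  Position 8 ('e'): no match needed
  Position 9 ('e'): no match needed
All 2 characters matched => is a subsequence

1


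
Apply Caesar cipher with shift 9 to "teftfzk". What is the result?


Caesar cipher: shift "teftfzk" by 9
  't' (pos 19) + 9 = pos 2 = 'c'
  'e' (pos 4) + 9 = pos 13 = 'n'
  'f' (pos 5) + 9 = pos 14 = 'o'
  't' (pos 19) + 9 = pos 2 = 'c'
  'f' (pos 5) + 9 = pos 14 = 'o'
  'z' (pos 25) + 9 = pos 8 = 'i'
  'k' (pos 10) + 9 = pos 19 = 't'
Result: cnocoit

cnocoit


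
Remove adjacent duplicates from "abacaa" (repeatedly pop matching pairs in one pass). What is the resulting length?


Input: abacaa
Stack-based adjacent duplicate removal:
  Read 'a': push. Stack: a
  Read 'b': push. Stack: ab
  Read 'a': push. Stack: aba
  Read 'c': push. Stack: abac
  Read 'a': push. Stack: abaca
  Read 'a': matches stack top 'a' => pop. Stack: abac
Final stack: "abac" (length 4)

4


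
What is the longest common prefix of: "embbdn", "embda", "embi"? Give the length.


Words: embbdn, embda, embi
  Position 0: all 'e' => match
  Position 1: all 'm' => match
  Position 2: all 'b' => match
  Position 3: ('b', 'd', 'i') => mismatch, stop
LCP = "emb" (length 3)

3


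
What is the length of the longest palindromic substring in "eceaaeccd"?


Input: "eceaaeccd"
Checking substrings for palindromes:
  [1:7] "ceaaec" (len 6) => palindrome
  [2:6] "eaae" (len 4) => palindrome
  [0:3] "ece" (len 3) => palindrome
  [3:5] "aa" (len 2) => palindrome
  [6:8] "cc" (len 2) => palindrome
Longest palindromic substring: "ceaaec" with length 6

6


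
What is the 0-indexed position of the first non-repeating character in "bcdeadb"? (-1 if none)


Input: bcdeadb
Character frequencies:
  'a': 1
  'b': 2
  'c': 1
  'd': 2
  'e': 1
Scanning left to right for freq == 1:
  Position 0 ('b'): freq=2, skip
  Position 1 ('c'): unique! => answer = 1

1


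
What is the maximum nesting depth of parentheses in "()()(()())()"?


Input: "()()(()())()"
Tracking depth:
  Position 0 '(': depth becomes 1
  Position 1 ')': depth becomes 0
  Position 2 '(': depth becomes 1
  Position 3 ')': depth becomes 0
  Position 4 '(': depth becomes 1
  Position 5 '(': depth becomes 2
  Position 6 ')': depth becomes 1
  Position 7 '(': depth becomes 2
  Position 8 ')': depth becomes 1
  Position 9 ')': depth becomes 0
  Position 10 '(': depth becomes 1
  Position 11 ')': depth becomes 0
Maximum depth reached: 2

2


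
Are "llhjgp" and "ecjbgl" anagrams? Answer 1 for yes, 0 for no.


Strings: "llhjgp", "ecjbgl"
Sorted first:  ghjllp
Sorted second: bcegjl
Differ at position 0: 'g' vs 'b' => not anagrams

0


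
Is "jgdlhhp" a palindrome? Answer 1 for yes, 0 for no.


Input: jgdlhhp
Reversed: phhldgj
  Compare pos 0 ('j') with pos 6 ('p'): MISMATCH
  Compare pos 1 ('g') with pos 5 ('h'): MISMATCH
  Compare pos 2 ('d') with pos 4 ('h'): MISMATCH
Result: not a palindrome

0


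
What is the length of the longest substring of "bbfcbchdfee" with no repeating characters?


Input: "bbfcbchdfee"
Sliding window (track last position of each char):
  Position 0 ('b'): window [0,0] length 1 -- new best
  Position 1 ('b'): repeat (last at 0), move window start to 1
  Position 1 ('b'): window [1,1] length 1
  Position 2 ('f'): window [1,2] length 2 -- new best
  Position 3 ('c'): window [1,3] length 3 -- new best
  Position 4 ('b'): repeat (last at 1), move window start to 2
  Position 4 ('b'): window [2,4] length 3
  Position 5 ('c'): repeat (last at 3), move window start to 4
  Position 5 ('c'): window [4,5] length 2
  Position 6 ('h'): window [4,6] length 3
  Position 7 ('d'): window [4,7] length 4 -- new best
  Position 8 ('f'): window [4,8] length 5 -- new best
  Position 9 ('e'): window [4,9] length 6 -- new best
  Position 10 ('e'): repeat (last at 9), move window start to 10
  Position 10 ('e'): window [10,10] length 1
Longest substring with no repeats: "bchdfe" with length 6

6


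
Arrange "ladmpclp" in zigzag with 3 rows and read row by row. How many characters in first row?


Zigzag "ladmpclp" into 3 rows:
Placing characters:
  'l' => row 0
  'a' => row 1
  'd' => row 2
  'm' => row 1
  'p' => row 0
  'c' => row 1
  'l' => row 2
  'p' => row 1
Rows:
  Row 0: "lp"
  Row 1: "amcp"
  Row 2: "dl"
First row length: 2

2


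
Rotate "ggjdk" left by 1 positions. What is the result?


Input: "ggjdk", rotate left by 1
First 1 characters: "g"
Remaining characters: "gjdk"
Concatenate remaining + first: "gjdk" + "g" = "gjdkg"

gjdkg


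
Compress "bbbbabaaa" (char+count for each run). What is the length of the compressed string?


Input: bbbbabaaa
Runs:
  'b' x 4 => "b4"
  'a' x 1 => "a1"
  'b' x 1 => "b1"
  'a' x 3 => "a3"
Compressed: "b4a1b1a3"
Compressed length: 8

8


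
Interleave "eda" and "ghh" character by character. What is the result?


Interleaving "eda" and "ghh":
  Position 0: 'e' from first, 'g' from second => "eg"
  Position 1: 'd' from first, 'h' from second => "dh"
  Position 2: 'a' from first, 'h' from second => "ah"
Result: egdhah

egdhah


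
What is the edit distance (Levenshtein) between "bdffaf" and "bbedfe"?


Computing edit distance: "bdffaf" -> "bbedfe"
DP table:
           b    b    e    d    f    e
      0    1    2    3    4    5    6
  b   1    0    1    2    3    4    5
  d   2    1    1    2    2    3    4
  f   3    2    2    2    3    2    3
  f   4    3    3    3    3    3    3
  a   5    4    4    4    4    4    4
  f   6    5    5    5    5    4    5
Edit distance = dp[6][6] = 5

5


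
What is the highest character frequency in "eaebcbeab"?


Input: eaebcbeab
Character counts:
  'a': 2
  'b': 3
  'c': 1
  'e': 3
Maximum frequency: 3

3


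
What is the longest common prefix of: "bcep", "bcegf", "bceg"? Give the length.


Words: bcep, bcegf, bceg
  Position 0: all 'b' => match
  Position 1: all 'c' => match
  Position 2: all 'e' => match
  Position 3: ('p', 'g', 'g') => mismatch, stop
LCP = "bce" (length 3)

3


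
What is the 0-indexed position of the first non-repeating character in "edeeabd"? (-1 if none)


Input: edeeabd
Character frequencies:
  'a': 1
  'b': 1
  'd': 2
  'e': 3
Scanning left to right for freq == 1:
  Position 0 ('e'): freq=3, skip
  Position 1 ('d'): freq=2, skip
  Position 2 ('e'): freq=3, skip
  Position 3 ('e'): freq=3, skip
  Position 4 ('a'): unique! => answer = 4

4


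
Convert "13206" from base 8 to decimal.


Input: "13206" in base 8
Positional expansion:
  Digit '1' (value 1) x 8^4 = 4096
  Digit '3' (value 3) x 8^3 = 1536
  Digit '2' (value 2) x 8^2 = 128
  Digit '0' (value 0) x 8^1 = 0
  Digit '6' (value 6) x 8^0 = 6
Sum = 5766

5766


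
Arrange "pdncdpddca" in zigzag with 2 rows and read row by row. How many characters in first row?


Zigzag "pdncdpddca" into 2 rows:
Placing characters:
  'p' => row 0
  'd' => row 1
  'n' => row 0
  'c' => row 1
  'd' => row 0
  'p' => row 1
  'd' => row 0
  'd' => row 1
  'c' => row 0
  'a' => row 1
Rows:
  Row 0: "pnddc"
  Row 1: "dcpda"
First row length: 5

5


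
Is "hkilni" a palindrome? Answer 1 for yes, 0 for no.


Input: hkilni
Reversed: inlikh
  Compare pos 0 ('h') with pos 5 ('i'): MISMATCH
  Compare pos 1 ('k') with pos 4 ('n'): MISMATCH
  Compare pos 2 ('i') with pos 3 ('l'): MISMATCH
Result: not a palindrome

0


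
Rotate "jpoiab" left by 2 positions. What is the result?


Input: "jpoiab", rotate left by 2
First 2 characters: "jp"
Remaining characters: "oiab"
Concatenate remaining + first: "oiab" + "jp" = "oiabjp"

oiabjp


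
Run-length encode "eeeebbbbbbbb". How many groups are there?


Input: eeeebbbbbbbb
Scanning for consecutive runs:
  Group 1: 'e' x 4 (positions 0-3)
  Group 2: 'b' x 8 (positions 4-11)
Total groups: 2

2


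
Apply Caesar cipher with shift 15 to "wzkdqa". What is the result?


Caesar cipher: shift "wzkdqa" by 15
  'w' (pos 22) + 15 = pos 11 = 'l'
  'z' (pos 25) + 15 = pos 14 = 'o'
  'k' (pos 10) + 15 = pos 25 = 'z'
  'd' (pos 3) + 15 = pos 18 = 's'
  'q' (pos 16) + 15 = pos 5 = 'f'
  'a' (pos 0) + 15 = pos 15 = 'p'
Result: lozsfp

lozsfp
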